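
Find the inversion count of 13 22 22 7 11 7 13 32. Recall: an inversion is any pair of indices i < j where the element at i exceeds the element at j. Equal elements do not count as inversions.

12

Element-by-element contributions:
13: 3
22: 4
22: 4
7: 0
11: 1
7: 0
13: 0
32: 0
Sum: 3 + 4 + 4 + 0 + 1 + 0 + 0 + 0 = 12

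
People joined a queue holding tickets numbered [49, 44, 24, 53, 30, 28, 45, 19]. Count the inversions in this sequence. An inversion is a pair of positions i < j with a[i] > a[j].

Inversions: 19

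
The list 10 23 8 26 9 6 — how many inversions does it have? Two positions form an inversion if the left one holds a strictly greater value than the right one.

10

Out-of-order index pairs (1-indexed):
(1,3): 10 > 8
(1,5): 10 > 9
(1,6): 10 > 6
(2,3): 23 > 8
(2,5): 23 > 9
(2,6): 23 > 6
(3,6): 8 > 6
(4,5): 26 > 9
(4,6): 26 > 6
(5,6): 9 > 6
That's 10 pairs.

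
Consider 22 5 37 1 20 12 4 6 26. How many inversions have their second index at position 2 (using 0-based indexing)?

The element at index 2 is 37.
Elements before it: 22, 5
None of them are larger than 37.

0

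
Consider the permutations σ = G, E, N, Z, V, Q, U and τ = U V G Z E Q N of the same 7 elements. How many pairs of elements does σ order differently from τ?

There are 13 discordant pairs.

Assign each item its position (1..7) in the first ordering, then rewrite the second ordering as that position sequence:
positions: G→1, E→2, N→3, Z→4, V→5, Q→6, U→7
second ordering as positions: [7, 5, 1, 4, 2, 6, 3]
Discordant pairs = inversions in this position sequence.
7: 5, 1, 4, 2, 6, 3 → 6
5: 1, 4, 2, 3 → 4
1: 0
4: 2, 3 → 2
2: 0
6: 3 → 1
3: 0
Total: 6 + 4 + 0 + 2 + 0 + 1 + 0 = 13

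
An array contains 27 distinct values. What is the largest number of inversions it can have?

The maximum occurs when the array is in strictly decreasing order: every one of the C(27, 2) pairs is inverted.
C(27, 2) = 27·26/2 = 351

351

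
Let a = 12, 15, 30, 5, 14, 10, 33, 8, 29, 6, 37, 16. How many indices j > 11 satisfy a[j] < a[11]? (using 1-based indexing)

1

The element at index 11 is 37.
Elements after it: 16
Those smaller than 37: 16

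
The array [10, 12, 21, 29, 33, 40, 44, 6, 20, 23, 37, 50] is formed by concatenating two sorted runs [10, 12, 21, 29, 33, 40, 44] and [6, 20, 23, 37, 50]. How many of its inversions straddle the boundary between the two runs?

Take each right-half value and tally the left-half values above it:
r = 6: 10, 12, 21, 29, 33, 40, 44 → 7
r = 20: 21, 29, 33, 40, 44 → 5
r = 23: 29, 33, 40, 44 → 4
r = 37: 40, 44 → 2
r = 50: none → 0
Cross-inversions: 7 + 5 + 4 + 2 + 0 = 18

18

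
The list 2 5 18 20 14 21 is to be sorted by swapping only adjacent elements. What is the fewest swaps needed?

2

Minimum adjacent swaps = number of inversions (each swap of adjacent out-of-order elements removes one inversion and no swap can remove more).
Count inversions — for each element, later elements that are smaller:
2: none → 0
5: none → 0
18: 14 → 1
20: 14 → 1
14: none → 0
21: none → 0
Total inversions: 0 + 0 + 1 + 1 + 0 + 0 = 2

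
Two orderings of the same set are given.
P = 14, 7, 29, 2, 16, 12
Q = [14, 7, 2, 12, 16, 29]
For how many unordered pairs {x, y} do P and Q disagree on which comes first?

4

Assign each item its position (1..6) in the first ordering, then rewrite the second ordering as that position sequence:
positions: 14→1, 7→2, 29→3, 2→4, 16→5, 12→6
second ordering as positions: [1, 2, 4, 6, 5, 3]
Discordant pairs = inversions in this position sequence.
1: 0
2: 0
4: 3 → 1
6: 5, 3 → 2
5: 3 → 1
3: 0
Total: 0 + 0 + 1 + 2 + 1 + 0 = 4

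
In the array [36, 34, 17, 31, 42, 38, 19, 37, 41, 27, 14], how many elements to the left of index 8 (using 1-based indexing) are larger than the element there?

The element at index 8 is 37.
Elements before it: 36, 34, 17, 31, 42, 38, 19
Those larger than 37: 42, 38

2 such elements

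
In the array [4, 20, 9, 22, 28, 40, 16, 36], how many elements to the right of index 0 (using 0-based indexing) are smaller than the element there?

The element at index 0 is 4.
Elements after it: 20, 9, 22, 28, 40, 16, 36
None of them are smaller than 4.

0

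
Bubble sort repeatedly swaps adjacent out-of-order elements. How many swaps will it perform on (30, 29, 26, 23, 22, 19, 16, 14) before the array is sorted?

Each adjacent swap fixes exactly one inversion, so the minimum swap count equals the number of inversions.
Count inversions — for each element, later elements that are smaller:
30: 29, 26, 23, 22, 19, 16, 14 → 7
29: 26, 23, 22, 19, 16, 14 → 6
26: 23, 22, 19, 16, 14 → 5
23: 22, 19, 16, 14 → 4
22: 19, 16, 14 → 3
19: 16, 14 → 2
16: 14 → 1
14: none → 0
Total inversions: 7 + 6 + 5 + 4 + 3 + 2 + 1 + 0 = 28

There are 28 adjacent swaps.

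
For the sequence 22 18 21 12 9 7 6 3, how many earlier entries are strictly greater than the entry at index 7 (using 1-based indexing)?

6

The element at index 7 is 6.
Elements before it: 22, 18, 21, 12, 9, 7
Those larger than 6: 22, 18, 21, 12, 9, 7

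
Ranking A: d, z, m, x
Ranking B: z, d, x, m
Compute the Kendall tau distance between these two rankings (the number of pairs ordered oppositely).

Assign each item its position (1..4) in the first ordering, then rewrite the second ordering as that position sequence:
positions: d→1, z→2, m→3, x→4
second ordering as positions: [2, 1, 4, 3]
Discordant pairs = inversions in this position sequence.
2: 1 → 1
1: 0
4: 3 → 1
3: 0
Total: 1 + 0 + 1 + 0 = 2

Discordant pairs: 2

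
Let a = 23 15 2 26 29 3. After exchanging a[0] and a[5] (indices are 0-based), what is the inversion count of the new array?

4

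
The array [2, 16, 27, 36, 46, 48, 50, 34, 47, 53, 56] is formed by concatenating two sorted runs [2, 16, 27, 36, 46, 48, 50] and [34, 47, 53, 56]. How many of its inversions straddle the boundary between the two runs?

6

Count, for every r in R, how many entries of L exceed r:
r = 34: 36, 46, 48, 50 → 4
r = 47: 48, 50 → 2
r = 53: none → 0
r = 56: none → 0
Cross-inversions: 4 + 2 + 0 + 0 = 6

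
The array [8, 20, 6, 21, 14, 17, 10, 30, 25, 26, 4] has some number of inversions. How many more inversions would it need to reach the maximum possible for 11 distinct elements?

33

Maximum inversions for 11 distinct elements is C(11, 2) = 11·10/2 = 55.
Current inversions — for each element, count later smaller elements:
8: 2
20: 5
6: 1
21: 4
14: 2
17: 2
10: 1
30: 3
25: 1
26: 1
4: 0
Current total: 2 + 5 + 1 + 4 + 2 + 2 + 1 + 3 + 1 + 1 + 0 = 22
Shortfall: 55 − 22 = 33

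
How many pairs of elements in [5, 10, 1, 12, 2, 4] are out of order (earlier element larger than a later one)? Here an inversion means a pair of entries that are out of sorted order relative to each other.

Out-of-order index pairs (1-indexed):
(1,3): 5 > 1
(1,5): 5 > 2
(1,6): 5 > 4
(2,3): 10 > 1
(2,5): 10 > 2
(2,6): 10 > 4
(4,5): 12 > 2
(4,6): 12 > 4
That's 8 pairs.

8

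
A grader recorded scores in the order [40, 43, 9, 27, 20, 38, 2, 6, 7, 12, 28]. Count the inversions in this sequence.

35 out-of-order pairs

Count, for each position, how many later elements it exceeds:
40 → 9, 27, 20, 38, 2, 6, 7, 12, 28 → 9
43 → 9, 27, 20, 38, 2, 6, 7, 12, 28 → 9
9 → 2, 6, 7 → 3
27 → 20, 2, 6, 7, 12 → 5
20 → 2, 6, 7, 12 → 4
38 → 2, 6, 7, 12, 28 → 5
2 → none → 0
6 → none → 0
7 → none → 0
12 → none → 0
28 → none → 0
Sum: 9 + 9 + 3 + 5 + 4 + 5 + 0 + 0 + 0 + 0 + 0 = 35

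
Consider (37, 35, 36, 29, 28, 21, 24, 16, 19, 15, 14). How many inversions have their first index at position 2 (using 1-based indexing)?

The element at index 2 is 35.
Elements after it: 36, 29, 28, 21, 24, 16, 19, 15, 14
Those smaller than 35: 29, 28, 21, 24, 16, 19, 15, 14

8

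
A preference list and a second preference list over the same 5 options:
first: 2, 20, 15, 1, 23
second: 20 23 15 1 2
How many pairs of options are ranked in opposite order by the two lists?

6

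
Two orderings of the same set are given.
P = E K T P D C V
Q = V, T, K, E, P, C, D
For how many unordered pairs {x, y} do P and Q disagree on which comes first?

10

Assign each item its position (1..7) in the first ordering, then rewrite the second ordering as that position sequence:
positions: E→1, K→2, T→3, P→4, D→5, C→6, V→7
second ordering as positions: [7, 3, 2, 1, 4, 6, 5]
Discordant pairs = inversions in this position sequence.
7: 3, 2, 1, 4, 6, 5 → 6
3: 2, 1 → 2
2: 1 → 1
1: 0
4: 0
6: 5 → 1
5: 0
Total: 6 + 2 + 1 + 0 + 0 + 1 + 0 = 10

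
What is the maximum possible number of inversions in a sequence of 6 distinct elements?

Inversions: 15

The maximum occurs when the array is in strictly decreasing order: every one of the C(6, 2) pairs is inverted.
C(6, 2) = 6·5/2 = 15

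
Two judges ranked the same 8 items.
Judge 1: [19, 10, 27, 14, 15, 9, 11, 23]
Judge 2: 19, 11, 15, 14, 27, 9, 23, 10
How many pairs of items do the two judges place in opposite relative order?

13

Assign each item its position (1..8) in the first ordering, then rewrite the second ordering as that position sequence:
positions: 19→1, 10→2, 27→3, 14→4, 15→5, 9→6, 11→7, 23→8
second ordering as positions: [1, 7, 5, 4, 3, 6, 8, 2]
Discordant pairs = inversions in this position sequence.
1: 0
7: 5, 4, 3, 6, 2 → 5
5: 4, 3, 2 → 3
4: 3, 2 → 2
3: 2 → 1
6: 2 → 1
8: 2 → 1
2: 0
Total: 0 + 5 + 3 + 2 + 1 + 1 + 1 + 0 = 13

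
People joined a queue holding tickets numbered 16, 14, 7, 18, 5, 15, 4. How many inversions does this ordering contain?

15

Count, for each position, how many later elements it exceeds:
16: 5
14: 3
7: 2
18: 3
5: 1
15: 1
4: 0
Sum: 5 + 3 + 2 + 3 + 1 + 1 + 0 = 15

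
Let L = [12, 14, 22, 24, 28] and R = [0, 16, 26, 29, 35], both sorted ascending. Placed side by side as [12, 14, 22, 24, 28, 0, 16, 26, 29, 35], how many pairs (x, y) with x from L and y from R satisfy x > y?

Take each right-half value and tally the left-half values above it:
r = 0: 12, 14, 22, 24, 28 → 5
r = 16: 22, 24, 28 → 3
r = 26: 28 → 1
r = 29: none → 0
r = 35: none → 0
Cross-inversions: 5 + 3 + 1 + 0 + 0 = 9

9 split inversions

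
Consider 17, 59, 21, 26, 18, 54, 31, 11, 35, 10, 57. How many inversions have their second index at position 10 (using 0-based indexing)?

The element at index 10 is 57.
Elements before it: 17, 59, 21, 26, 18, 54, 31, 11, 35, 10
Those larger than 57: 59

1 such element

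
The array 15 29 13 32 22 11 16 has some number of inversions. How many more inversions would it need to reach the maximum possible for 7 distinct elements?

9

Maximum inversions for 7 distinct elements is C(7, 2) = 7·6/2 = 21.
Current inversions — for each element, count later smaller elements:
15: 2
29: 4
13: 1
32: 3
22: 2
11: 0
16: 0
Current total: 2 + 4 + 1 + 3 + 2 + 0 + 0 = 12
Shortfall: 21 − 12 = 9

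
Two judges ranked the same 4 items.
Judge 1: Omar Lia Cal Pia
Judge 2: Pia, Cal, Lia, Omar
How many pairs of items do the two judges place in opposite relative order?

Discordant pairs: 6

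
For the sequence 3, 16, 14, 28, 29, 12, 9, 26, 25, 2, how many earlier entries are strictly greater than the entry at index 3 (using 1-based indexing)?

1 such element

The element at index 3 is 14.
Elements before it: 3, 16
Those larger than 14: 16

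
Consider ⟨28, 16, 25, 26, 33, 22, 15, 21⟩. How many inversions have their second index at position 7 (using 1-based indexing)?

The element at index 7 is 15.
Elements before it: 28, 16, 25, 26, 33, 22
Those larger than 15: 28, 16, 25, 26, 33, 22

6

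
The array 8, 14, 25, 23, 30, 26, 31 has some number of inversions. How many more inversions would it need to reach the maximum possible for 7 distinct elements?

Maximum inversions for 7 distinct elements is C(7, 2) = 7·6/2 = 21.
Current inversions — for each element, count later smaller elements:
8: 0
14: 0
25: 1
23: 0
30: 1
26: 0
31: 0
Current total: 0 + 0 + 1 + 0 + 1 + 0 + 0 = 2
Shortfall: 21 − 2 = 19

19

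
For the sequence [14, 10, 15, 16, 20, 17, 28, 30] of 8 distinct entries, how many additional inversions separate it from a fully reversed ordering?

26 inversions short

Maximum inversions for 8 distinct elements is C(8, 2) = 8·7/2 = 28.
Current inversions — for each element, count later smaller elements:
14: 1
10: 0
15: 0
16: 0
20: 1
17: 0
28: 0
30: 0
Current total: 1 + 0 + 0 + 0 + 1 + 0 + 0 + 0 = 2
Shortfall: 28 − 2 = 26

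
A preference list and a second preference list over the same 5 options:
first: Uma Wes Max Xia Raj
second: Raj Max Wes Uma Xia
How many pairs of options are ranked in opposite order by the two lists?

There are 7 pairs.

Assign each item its position (1..5) in the first ordering, then rewrite the second ordering as that position sequence:
positions: Uma→1, Wes→2, Max→3, Xia→4, Raj→5
second ordering as positions: [5, 3, 2, 1, 4]
Discordant pairs = inversions in this position sequence.
5: 3, 2, 1, 4 → 4
3: 2, 1 → 2
2: 1 → 1
1: 0
4: 0
Total: 4 + 2 + 1 + 0 + 0 = 7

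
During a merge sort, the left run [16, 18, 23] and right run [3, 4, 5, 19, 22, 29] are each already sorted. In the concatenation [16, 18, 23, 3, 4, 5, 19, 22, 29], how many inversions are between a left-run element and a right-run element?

Take each right-half value and tally the left-half values above it:
r = 3: 16, 18, 23 → 3
r = 4: 16, 18, 23 → 3
r = 5: 16, 18, 23 → 3
r = 19: 23 → 1
r = 22: 23 → 1
r = 29: none → 0
Cross-inversions: 3 + 3 + 3 + 1 + 1 + 0 = 11

11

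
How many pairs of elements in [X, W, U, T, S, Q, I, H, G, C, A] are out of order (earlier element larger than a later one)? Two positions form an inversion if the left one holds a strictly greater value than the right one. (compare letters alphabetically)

55 out-of-order pairs

Sweep left to right; for each value list the smaller values that follow it:
X: 10
W: 9
U: 8
T: 7
S: 6
Q: 5
I: 4
H: 3
G: 2
C: 1
A: 0
Sum: 10 + 9 + 8 + 7 + 6 + 5 + 4 + 3 + 2 + 1 + 0 = 55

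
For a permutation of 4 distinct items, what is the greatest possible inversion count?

The maximum occurs when the array is in strictly decreasing order: every one of the C(4, 2) pairs is inverted.
C(4, 2) = 4·3/2 = 6

There are 6 inversions.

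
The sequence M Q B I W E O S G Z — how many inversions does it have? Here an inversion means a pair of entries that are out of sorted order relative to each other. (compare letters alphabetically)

There are 17 out-of-order pairs.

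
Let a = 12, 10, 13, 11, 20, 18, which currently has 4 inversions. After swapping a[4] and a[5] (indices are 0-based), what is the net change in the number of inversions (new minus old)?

-1

Positions 4 and 5 hold 20 and 18; after swapping, the array is [12, 10, 13, 11, 18, 20].
Element-by-element contributions:
12: 2
10: 0
13: 1
11: 0
18: 0
20: 0
Sum: 2 + 0 + 1 + 0 + 0 + 0 = 3
Change: 3 − 4 = -1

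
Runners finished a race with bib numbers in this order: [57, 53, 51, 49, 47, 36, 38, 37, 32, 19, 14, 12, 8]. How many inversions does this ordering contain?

Count, for each position, how many later elements it exceeds:
57: 12
53: 11
51: 10
49: 9
47: 8
36: 5
38: 6
37: 5
32: 4
19: 3
14: 2
12: 1
8: 0
Sum: 12 + 11 + 10 + 9 + 8 + 5 + 6 + 5 + 4 + 3 + 2 + 1 + 0 = 76

There are 76 inversions.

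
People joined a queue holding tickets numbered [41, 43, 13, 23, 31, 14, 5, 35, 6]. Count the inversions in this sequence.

Count, for each position, how many later elements it exceeds:
41: 7
43: 7
13: 2
23: 3
31: 3
14: 2
5: 0
35: 1
6: 0
Sum: 7 + 7 + 2 + 3 + 3 + 2 + 0 + 1 + 0 = 25

There are 25 out-of-order pairs.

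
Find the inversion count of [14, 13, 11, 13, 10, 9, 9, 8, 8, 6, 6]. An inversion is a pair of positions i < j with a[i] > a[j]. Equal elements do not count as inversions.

Sweep left to right; for each value list the smaller values that follow it:
14 → 13, 11, 13, 10, 9, 9, 8, 8, 6, 6 → 10
13 → 11, 10, 9, 9, 8, 8, 6, 6 → 8
11 → 10, 9, 9, 8, 8, 6, 6 → 7
13 → 10, 9, 9, 8, 8, 6, 6 → 7
10 → 9, 9, 8, 8, 6, 6 → 6
9 → 8, 8, 6, 6 → 4
9 → 8, 8, 6, 6 → 4
8 → 6, 6 → 2
8 → 6, 6 → 2
6 → none → 0
6 → none → 0
Sum: 10 + 8 + 7 + 7 + 6 + 4 + 4 + 2 + 2 + 0 + 0 = 50

50 inversions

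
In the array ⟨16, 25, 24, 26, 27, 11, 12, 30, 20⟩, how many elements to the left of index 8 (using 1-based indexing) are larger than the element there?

The element at index 8 is 30.
Elements before it: 16, 25, 24, 26, 27, 11, 12
None of them are larger than 30.

0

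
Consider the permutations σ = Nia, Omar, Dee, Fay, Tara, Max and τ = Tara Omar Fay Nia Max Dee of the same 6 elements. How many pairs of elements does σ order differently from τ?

8

Assign each item its position (1..6) in the first ordering, then rewrite the second ordering as that position sequence:
positions: Nia→1, Omar→2, Dee→3, Fay→4, Tara→5, Max→6
second ordering as positions: [5, 2, 4, 1, 6, 3]
Discordant pairs = inversions in this position sequence.
5: 2, 4, 1, 3 → 4
2: 1 → 1
4: 1, 3 → 2
1: 0
6: 3 → 1
3: 0
Total: 4 + 1 + 2 + 0 + 1 + 0 = 8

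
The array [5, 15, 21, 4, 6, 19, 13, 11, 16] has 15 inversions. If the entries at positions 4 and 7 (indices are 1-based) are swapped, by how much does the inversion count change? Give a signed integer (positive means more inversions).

Positions 4 and 7 hold 4 and 13; after swapping, the array is [5, 15, 21, 13, 6, 19, 4, 11, 16].
Element-by-element contributions:
5 → 4 → 1
15 → 13, 6, 4, 11 → 4
21 → 13, 6, 19, 4, 11, 16 → 6
13 → 6, 4, 11 → 3
6 → 4 → 1
19 → 4, 11, 16 → 3
4 → none → 0
11 → none → 0
16 → none → 0
Sum: 1 + 4 + 6 + 3 + 1 + 3 + 0 + 0 + 0 = 18
Change: 18 − 15 = +3

+3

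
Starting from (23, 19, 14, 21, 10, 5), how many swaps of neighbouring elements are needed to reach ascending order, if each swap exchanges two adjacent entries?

The minimum number of adjacent swaps to sort an array equals its inversion count, since every such swap removes exactly one inversion.
Count inversions — for each element, later elements that are smaller:
23: 19, 14, 21, 10, 5 → 5
19: 14, 10, 5 → 3
14: 10, 5 → 2
21: 10, 5 → 2
10: 5 → 1
5: none → 0
Total inversions: 5 + 3 + 2 + 2 + 1 + 0 = 13

13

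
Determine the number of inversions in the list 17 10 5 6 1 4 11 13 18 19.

For each element, count later entries that are smaller:
17 → 10, 5, 6, 1, 4, 11, 13 → 7
10 → 5, 6, 1, 4 → 4
5 → 1, 4 → 2
6 → 1, 4 → 2
1 → none → 0
4 → none → 0
11 → none → 0
13 → none → 0
18 → none → 0
19 → none → 0
Sum: 7 + 4 + 2 + 2 + 0 + 0 + 0 + 0 + 0 + 0 = 15

15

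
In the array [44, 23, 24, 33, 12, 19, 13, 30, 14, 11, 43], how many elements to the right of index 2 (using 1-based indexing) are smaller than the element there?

5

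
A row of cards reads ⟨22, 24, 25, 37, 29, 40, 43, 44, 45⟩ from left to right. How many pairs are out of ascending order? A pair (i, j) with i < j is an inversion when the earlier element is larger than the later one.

Inversions: 1

Sweep left to right; for each value list the smaller values that follow it:
22: 0
24: 0
25: 0
37: 1
29: 0
40: 0
43: 0
44: 0
45: 0
Sum: 0 + 0 + 0 + 1 + 0 + 0 + 0 + 0 + 0 = 1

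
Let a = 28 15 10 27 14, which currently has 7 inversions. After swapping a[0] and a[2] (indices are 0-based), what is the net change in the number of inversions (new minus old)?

Positions 0 and 2 hold 28 and 10; after swapping, the array is [10, 15, 28, 27, 14].
Count, for each position, how many later elements it exceeds:
10 → none → 0
15 → 14 → 1
28 → 27, 14 → 2
27 → 14 → 1
14 → none → 0
Sum: 0 + 1 + 2 + 1 + 0 = 4
Change: 4 − 7 = -3

-3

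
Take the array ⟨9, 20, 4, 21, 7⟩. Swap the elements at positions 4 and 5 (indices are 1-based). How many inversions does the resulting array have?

4

Positions 4 and 5 hold 21 and 7; after swapping, the array is [9, 20, 4, 7, 21].
Element-by-element contributions:
9: 2
20: 2
4: 0
7: 0
21: 0
Sum: 2 + 2 + 0 + 0 + 0 = 4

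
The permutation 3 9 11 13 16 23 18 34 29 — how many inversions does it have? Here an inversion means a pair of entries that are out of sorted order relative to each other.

Count, for each position, how many later elements it exceeds:
3: 0
9: 0
11: 0
13: 0
16: 0
23: 1
18: 0
34: 1
29: 0
Sum: 0 + 0 + 0 + 0 + 0 + 1 + 0 + 1 + 0 = 2

There are 2 out-of-order pairs.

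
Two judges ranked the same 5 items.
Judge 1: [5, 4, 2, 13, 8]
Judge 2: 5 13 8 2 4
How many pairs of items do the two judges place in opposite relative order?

Assign each item its position (1..5) in the first ordering, then rewrite the second ordering as that position sequence:
positions: 5→1, 4→2, 2→3, 13→4, 8→5
second ordering as positions: [1, 4, 5, 3, 2]
Discordant pairs = inversions in this position sequence.
1: 0
4: 3, 2 → 2
5: 3, 2 → 2
3: 2 → 1
2: 0
Total: 0 + 2 + 2 + 1 + 0 = 5

5 discordant pairs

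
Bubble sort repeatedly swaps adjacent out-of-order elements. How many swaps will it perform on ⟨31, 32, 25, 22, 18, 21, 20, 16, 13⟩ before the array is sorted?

33 swaps

The minimum number of adjacent swaps to sort an array equals its inversion count, since every such swap removes exactly one inversion.
Count inversions — for each element, later elements that are smaller:
31: 25, 22, 18, 21, 20, 16, 13 → 7
32: 25, 22, 18, 21, 20, 16, 13 → 7
25: 22, 18, 21, 20, 16, 13 → 6
22: 18, 21, 20, 16, 13 → 5
18: 16, 13 → 2
21: 20, 16, 13 → 3
20: 16, 13 → 2
16: 13 → 1
13: none → 0
Total inversions: 7 + 7 + 6 + 5 + 2 + 3 + 2 + 1 + 0 = 33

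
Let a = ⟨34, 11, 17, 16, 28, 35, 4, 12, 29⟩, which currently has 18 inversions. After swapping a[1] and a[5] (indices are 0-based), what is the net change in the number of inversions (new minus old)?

+7

Positions 1 and 5 hold 11 and 35; after swapping, the array is [34, 35, 17, 16, 28, 11, 4, 12, 29].
Sweep left to right; for each value list the smaller values that follow it:
34 → 17, 16, 28, 11, 4, 12, 29 → 7
35 → 17, 16, 28, 11, 4, 12, 29 → 7
17 → 16, 11, 4, 12 → 4
16 → 11, 4, 12 → 3
28 → 11, 4, 12 → 3
11 → 4 → 1
4 → none → 0
12 → none → 0
29 → none → 0
Sum: 7 + 7 + 4 + 3 + 3 + 1 + 0 + 0 + 0 = 25
Change: 25 − 18 = +7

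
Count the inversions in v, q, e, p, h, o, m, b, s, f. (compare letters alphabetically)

Element-by-element contributions:
v: 9
q: 7
e: 1
p: 5
h: 2
o: 3
m: 2
b: 0
s: 1
f: 0
Sum: 9 + 7 + 1 + 5 + 2 + 3 + 2 + 0 + 1 + 0 = 30

Inversions: 30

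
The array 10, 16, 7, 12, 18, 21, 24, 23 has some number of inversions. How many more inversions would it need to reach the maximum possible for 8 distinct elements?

Maximum inversions for 8 distinct elements is C(8, 2) = 8·7/2 = 28.
Current inversions — for each element, count later smaller elements:
10: 1
16: 2
7: 0
12: 0
18: 0
21: 0
24: 1
23: 0
Current total: 1 + 2 + 0 + 0 + 0 + 0 + 1 + 0 = 4
Shortfall: 28 − 4 = 24

24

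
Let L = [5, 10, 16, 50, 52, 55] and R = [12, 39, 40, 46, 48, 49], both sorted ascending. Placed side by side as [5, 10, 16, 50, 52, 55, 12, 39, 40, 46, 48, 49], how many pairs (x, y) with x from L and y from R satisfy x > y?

19 cross-inversions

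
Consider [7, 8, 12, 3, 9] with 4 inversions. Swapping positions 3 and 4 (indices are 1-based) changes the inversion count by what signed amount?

Positions 3 and 4 hold 12 and 3; after swapping, the array is [7, 8, 3, 12, 9].
For each element, count later entries that are smaller:
7 → 3 → 1
8 → 3 → 1
3 → none → 0
12 → 9 → 1
9 → none → 0
Sum: 1 + 1 + 0 + 1 + 0 = 3
Change: 3 − 4 = -1

-1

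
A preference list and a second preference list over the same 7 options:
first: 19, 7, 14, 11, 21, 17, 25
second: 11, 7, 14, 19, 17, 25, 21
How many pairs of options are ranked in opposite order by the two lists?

Assign each item its position (1..7) in the first ordering, then rewrite the second ordering as that position sequence:
positions: 19→1, 7→2, 14→3, 11→4, 21→5, 17→6, 25→7
second ordering as positions: [4, 2, 3, 1, 6, 7, 5]
Discordant pairs = inversions in this position sequence.
4: 2, 3, 1 → 3
2: 1 → 1
3: 1 → 1
1: 0
6: 5 → 1
7: 5 → 1
5: 0
Total: 3 + 1 + 1 + 0 + 1 + 1 + 0 = 7

Pairs: 7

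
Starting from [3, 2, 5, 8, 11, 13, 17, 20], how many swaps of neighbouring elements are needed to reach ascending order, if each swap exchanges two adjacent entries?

Each adjacent swap fixes exactly one inversion, so the minimum swap count equals the number of inversions.
Count inversions — for each element, later elements that are smaller:
3: 2 → 1
2: none → 0
5: none → 0
8: none → 0
11: none → 0
13: none → 0
17: none → 0
20: none → 0
Total inversions: 1 + 0 + 0 + 0 + 0 + 0 + 0 + 0 = 1

1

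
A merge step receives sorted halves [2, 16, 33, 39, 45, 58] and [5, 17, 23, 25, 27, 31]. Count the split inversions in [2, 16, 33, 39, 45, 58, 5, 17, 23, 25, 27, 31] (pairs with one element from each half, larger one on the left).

25 split inversions

Count, for every r in R, how many entries of L exceed r:
r = 5: 16, 33, 39, 45, 58 → 5
r = 17: 33, 39, 45, 58 → 4
r = 23: 33, 39, 45, 58 → 4
r = 25: 33, 39, 45, 58 → 4
r = 27: 33, 39, 45, 58 → 4
r = 31: 33, 39, 45, 58 → 4
Cross-inversions: 5 + 4 + 4 + 4 + 4 + 4 = 25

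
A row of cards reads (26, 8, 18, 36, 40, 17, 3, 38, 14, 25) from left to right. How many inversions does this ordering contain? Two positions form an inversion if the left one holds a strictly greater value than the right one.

23

For each element, count later entries that are smaller:
26 → 8, 18, 17, 3, 14, 25 → 6
8 → 3 → 1
18 → 17, 3, 14 → 3
36 → 17, 3, 14, 25 → 4
40 → 17, 3, 38, 14, 25 → 5
17 → 3, 14 → 2
3 → none → 0
38 → 14, 25 → 2
14 → none → 0
25 → none → 0
Sum: 6 + 1 + 3 + 4 + 5 + 2 + 0 + 2 + 0 + 0 = 23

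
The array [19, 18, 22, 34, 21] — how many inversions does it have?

Inversion pairs (indices are 0-based):
(0,1): 19 > 18
(2,4): 22 > 21
(3,4): 34 > 21
That's 3 pairs.

3 inversions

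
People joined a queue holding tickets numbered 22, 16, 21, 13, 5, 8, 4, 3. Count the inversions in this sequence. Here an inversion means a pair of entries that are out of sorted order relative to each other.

26 out-of-order pairs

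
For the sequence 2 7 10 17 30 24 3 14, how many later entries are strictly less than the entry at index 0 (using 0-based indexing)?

The element at index 0 is 2.
Elements after it: 7, 10, 17, 30, 24, 3, 14
None of them are smaller than 2.

0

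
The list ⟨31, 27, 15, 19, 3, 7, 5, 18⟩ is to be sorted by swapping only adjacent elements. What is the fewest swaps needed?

21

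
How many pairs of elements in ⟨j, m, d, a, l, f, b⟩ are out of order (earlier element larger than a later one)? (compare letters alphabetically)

Inversions: 14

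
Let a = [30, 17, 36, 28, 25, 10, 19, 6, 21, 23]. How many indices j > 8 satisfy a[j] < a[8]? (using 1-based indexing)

The element at index 8 is 6.
Elements after it: 21, 23
None of them are smaller than 6.

0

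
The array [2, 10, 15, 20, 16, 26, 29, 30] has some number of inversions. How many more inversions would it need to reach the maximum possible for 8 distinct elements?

27

Maximum inversions for 8 distinct elements is C(8, 2) = 8·7/2 = 28.
Current inversions — for each element, count later smaller elements:
2: 0
10: 0
15: 0
20: 1
16: 0
26: 0
29: 0
30: 0
Current total: 0 + 0 + 0 + 1 + 0 + 0 + 0 + 0 = 1
Shortfall: 28 − 1 = 27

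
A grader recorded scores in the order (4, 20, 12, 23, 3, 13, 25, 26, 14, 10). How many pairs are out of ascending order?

Count, for each position, how many later elements it exceeds:
4: 1
20: 5
12: 2
23: 4
3: 0
13: 1
25: 2
26: 2
14: 1
10: 0
Sum: 1 + 5 + 2 + 4 + 0 + 1 + 2 + 2 + 1 + 0 = 18

18 inversions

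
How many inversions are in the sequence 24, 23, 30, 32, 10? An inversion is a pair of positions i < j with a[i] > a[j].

5 out-of-order pairs

Count, for each position, how many later elements it exceeds:
24 → 23, 10 → 2
23 → 10 → 1
30 → 10 → 1
32 → 10 → 1
10 → none → 0
Sum: 2 + 1 + 1 + 1 + 0 = 5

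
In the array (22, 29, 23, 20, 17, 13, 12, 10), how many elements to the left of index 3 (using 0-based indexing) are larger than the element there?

The element at index 3 is 20.
Elements before it: 22, 29, 23
Those larger than 20: 22, 29, 23

3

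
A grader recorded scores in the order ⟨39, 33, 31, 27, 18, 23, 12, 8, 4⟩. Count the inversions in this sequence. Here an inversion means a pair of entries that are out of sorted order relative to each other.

35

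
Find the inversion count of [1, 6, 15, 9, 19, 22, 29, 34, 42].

Count, for each position, how many later elements it exceeds:
1: 0
6: 0
15: 1
9: 0
19: 0
22: 0
29: 0
34: 0
42: 0
Sum: 0 + 0 + 1 + 0 + 0 + 0 + 0 + 0 + 0 = 1

There is 1 inversion.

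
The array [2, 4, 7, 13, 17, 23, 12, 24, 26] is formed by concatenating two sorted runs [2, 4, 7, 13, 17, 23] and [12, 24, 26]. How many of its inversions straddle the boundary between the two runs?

Take each right-half value and tally the left-half values above it:
r = 12: 13, 17, 23 → 3
r = 24: none → 0
r = 26: none → 0
Cross-inversions: 3 + 0 + 0 = 3

3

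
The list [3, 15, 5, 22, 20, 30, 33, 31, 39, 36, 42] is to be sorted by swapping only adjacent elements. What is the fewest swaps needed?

The minimum number of adjacent swaps to sort an array equals its inversion count, since every such swap removes exactly one inversion.
Count inversions — for each element, later elements that are smaller:
3: none → 0
15: 5 → 1
5: none → 0
22: 20 → 1
20: none → 0
30: none → 0
33: 31 → 1
31: none → 0
39: 36 → 1
36: none → 0
42: none → 0
Total inversions: 0 + 1 + 0 + 1 + 0 + 0 + 1 + 0 + 1 + 0 + 0 = 4

4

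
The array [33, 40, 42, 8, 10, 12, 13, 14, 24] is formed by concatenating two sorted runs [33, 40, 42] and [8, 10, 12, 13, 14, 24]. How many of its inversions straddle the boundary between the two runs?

Count, for every r in R, how many entries of L exceed r:
r = 8: 33, 40, 42 → 3
r = 10: 33, 40, 42 → 3
r = 12: 33, 40, 42 → 3
r = 13: 33, 40, 42 → 3
r = 14: 33, 40, 42 → 3
r = 24: 33, 40, 42 → 3
Cross-inversions: 3 + 3 + 3 + 3 + 3 + 3 = 18

There are 18 cross-inversions.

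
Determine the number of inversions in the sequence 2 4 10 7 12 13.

Element-by-element contributions:
2 → none → 0
4 → none → 0
10 → 7 → 1
7 → none → 0
12 → none → 0
13 → none → 0
Sum: 0 + 0 + 1 + 0 + 0 + 0 = 1

1 inversion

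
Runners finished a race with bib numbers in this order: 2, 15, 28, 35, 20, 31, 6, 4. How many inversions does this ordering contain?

14 inversions

For each element, count later entries that are smaller:
2: 0
15: 2
28: 3
35: 4
20: 2
31: 2
6: 1
4: 0
Sum: 0 + 2 + 3 + 4 + 2 + 2 + 1 + 0 = 14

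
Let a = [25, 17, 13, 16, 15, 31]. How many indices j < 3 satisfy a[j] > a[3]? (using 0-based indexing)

2

The element at index 3 is 16.
Elements before it: 25, 17, 13
Those larger than 16: 25, 17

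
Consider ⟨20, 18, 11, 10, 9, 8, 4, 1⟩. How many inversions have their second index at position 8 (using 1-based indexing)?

The element at index 8 is 1.
Elements before it: 20, 18, 11, 10, 9, 8, 4
Those larger than 1: 20, 18, 11, 10, 9, 8, 4

7 such elements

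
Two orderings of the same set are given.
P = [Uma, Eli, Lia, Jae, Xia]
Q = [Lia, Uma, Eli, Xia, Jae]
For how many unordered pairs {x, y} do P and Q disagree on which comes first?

Assign each item its position (1..5) in the first ordering, then rewrite the second ordering as that position sequence:
positions: Uma→1, Eli→2, Lia→3, Jae→4, Xia→5
second ordering as positions: [3, 1, 2, 5, 4]
Discordant pairs = inversions in this position sequence.
3: 1, 2 → 2
1: 0
2: 0
5: 4 → 1
4: 0
Total: 2 + 0 + 0 + 1 + 0 = 3

3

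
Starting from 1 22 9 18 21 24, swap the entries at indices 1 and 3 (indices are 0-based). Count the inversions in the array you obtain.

Positions 1 and 3 hold 22 and 18; after swapping, the array is [1, 18, 9, 22, 21, 24].
For each element, count later entries that are smaller:
1 → none → 0
18 → 9 → 1
9 → none → 0
22 → 21 → 1
21 → none → 0
24 → none → 0
Sum: 0 + 1 + 0 + 1 + 0 + 0 = 2

2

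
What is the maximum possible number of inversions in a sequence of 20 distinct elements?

A reversed (strictly descending) arrangement makes every pair an inversion, giving C(20, 2) inversions.
C(20, 2) = 20·19/2 = 190

190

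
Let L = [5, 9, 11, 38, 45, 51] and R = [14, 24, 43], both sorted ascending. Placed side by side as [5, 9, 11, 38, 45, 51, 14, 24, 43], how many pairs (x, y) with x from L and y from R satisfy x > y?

8

Take each right-half value and tally the left-half values above it:
r = 14: 38, 45, 51 → 3
r = 24: 38, 45, 51 → 3
r = 43: 45, 51 → 2
Cross-inversions: 3 + 3 + 2 = 8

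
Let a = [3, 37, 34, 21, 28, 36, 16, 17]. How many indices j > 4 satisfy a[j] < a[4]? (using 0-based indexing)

2 such elements

The element at index 4 is 28.
Elements after it: 36, 16, 17
Those smaller than 28: 16, 17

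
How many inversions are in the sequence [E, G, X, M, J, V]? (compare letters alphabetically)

Out-of-order index pairs (0-indexed):
(2,3): X > M
(2,4): X > J
(2,5): X > V
(3,4): M > J
That's 4 pairs.

4 inversions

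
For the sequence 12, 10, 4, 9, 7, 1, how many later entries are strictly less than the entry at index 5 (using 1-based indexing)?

The element at index 5 is 7.
Elements after it: 1
Those smaller than 7: 1

1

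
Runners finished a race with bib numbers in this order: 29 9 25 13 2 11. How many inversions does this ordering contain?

11 out-of-order pairs

Inversion pairs (indices are 0-based):
(0,1): 29 > 9
(0,2): 29 > 25
(0,3): 29 > 13
(0,4): 29 > 2
(0,5): 29 > 11
(1,4): 9 > 2
(2,3): 25 > 13
(2,4): 25 > 2
(2,5): 25 > 11
(3,4): 13 > 2
(3,5): 13 > 11
That's 11 pairs.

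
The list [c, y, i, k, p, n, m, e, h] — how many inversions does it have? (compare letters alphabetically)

20

Element-by-element contributions:
c → none → 0
y → i, k, p, n, m, e, h → 7
i → e, h → 2
k → e, h → 2
p → n, m, e, h → 4
n → m, e, h → 3
m → e, h → 2
e → none → 0
h → none → 0
Sum: 0 + 7 + 2 + 2 + 4 + 3 + 2 + 0 + 0 = 20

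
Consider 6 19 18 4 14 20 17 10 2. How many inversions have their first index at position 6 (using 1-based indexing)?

3 such elements

The element at index 6 is 20.
Elements after it: 17, 10, 2
Those smaller than 20: 17, 10, 2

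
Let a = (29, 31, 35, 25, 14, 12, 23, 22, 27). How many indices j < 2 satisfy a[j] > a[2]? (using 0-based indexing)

0 such elements

The element at index 2 is 35.
Elements before it: 29, 31
None of them are larger than 35.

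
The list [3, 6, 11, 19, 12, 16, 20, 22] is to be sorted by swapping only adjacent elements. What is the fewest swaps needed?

There are 2 adjacent swaps.

Minimum adjacent swaps = number of inversions (each swap of adjacent out-of-order elements removes one inversion and no swap can remove more).
Count inversions — for each element, later elements that are smaller:
3: none → 0
6: none → 0
11: none → 0
19: 12, 16 → 2
12: none → 0
16: none → 0
20: none → 0
22: none → 0
Total inversions: 0 + 0 + 0 + 2 + 0 + 0 + 0 + 0 = 2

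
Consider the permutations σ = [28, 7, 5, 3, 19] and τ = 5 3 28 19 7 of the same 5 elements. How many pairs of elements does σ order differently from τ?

Discordant pairs: 5

Assign each item its position (1..5) in the first ordering, then rewrite the second ordering as that position sequence:
positions: 28→1, 7→2, 5→3, 3→4, 19→5
second ordering as positions: [3, 4, 1, 5, 2]
Discordant pairs = inversions in this position sequence.
3: 1, 2 → 2
4: 1, 2 → 2
1: 0
5: 2 → 1
2: 0
Total: 2 + 2 + 0 + 1 + 0 = 5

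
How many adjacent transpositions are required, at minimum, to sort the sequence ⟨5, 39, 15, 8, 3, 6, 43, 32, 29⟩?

15

The minimum number of adjacent swaps to sort an array equals its inversion count, since every such swap removes exactly one inversion.
Count inversions — for each element, later elements that are smaller:
5: 3 → 1
39: 15, 8, 3, 6, 32, 29 → 6
15: 8, 3, 6 → 3
8: 3, 6 → 2
3: none → 0
6: none → 0
43: 32, 29 → 2
32: 29 → 1
29: none → 0
Total inversions: 1 + 6 + 3 + 2 + 0 + 0 + 2 + 1 + 0 = 15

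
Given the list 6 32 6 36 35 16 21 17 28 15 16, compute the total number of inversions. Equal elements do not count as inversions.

Element-by-element contributions:
6: 0
32: 7
6: 0
36: 7
35: 6
16: 1
21: 3
17: 2
28: 2
15: 0
16: 0
Sum: 0 + 7 + 0 + 7 + 6 + 1 + 3 + 2 + 2 + 0 + 0 = 28

28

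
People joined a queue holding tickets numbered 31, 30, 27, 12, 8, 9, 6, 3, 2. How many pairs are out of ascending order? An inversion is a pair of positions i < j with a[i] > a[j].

For each element, count later entries that are smaller:
31 → 30, 27, 12, 8, 9, 6, 3, 2 → 8
30 → 27, 12, 8, 9, 6, 3, 2 → 7
27 → 12, 8, 9, 6, 3, 2 → 6
12 → 8, 9, 6, 3, 2 → 5
8 → 6, 3, 2 → 3
9 → 6, 3, 2 → 3
6 → 3, 2 → 2
3 → 2 → 1
2 → none → 0
Sum: 8 + 7 + 6 + 5 + 3 + 3 + 2 + 1 + 0 = 35

35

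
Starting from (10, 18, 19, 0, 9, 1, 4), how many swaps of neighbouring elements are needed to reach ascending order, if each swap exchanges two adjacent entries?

The minimum number of adjacent swaps to sort an array equals its inversion count, since every such swap removes exactly one inversion.
Count inversions — for each element, later elements that are smaller:
10: 0, 9, 1, 4 → 4
18: 0, 9, 1, 4 → 4
19: 0, 9, 1, 4 → 4
0: none → 0
9: 1, 4 → 2
1: none → 0
4: none → 0
Total inversions: 4 + 4 + 4 + 0 + 2 + 0 + 0 = 14

14 swaps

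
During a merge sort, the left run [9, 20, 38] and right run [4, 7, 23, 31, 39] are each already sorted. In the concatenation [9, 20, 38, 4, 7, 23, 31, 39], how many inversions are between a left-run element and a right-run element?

There are 8 cross-inversions.

For each element r of the right run, count left-run elements greater than r:
r = 4: 9, 20, 38 → 3
r = 7: 9, 20, 38 → 3
r = 23: 38 → 1
r = 31: 38 → 1
r = 39: none → 0
Cross-inversions: 3 + 3 + 1 + 1 + 0 = 8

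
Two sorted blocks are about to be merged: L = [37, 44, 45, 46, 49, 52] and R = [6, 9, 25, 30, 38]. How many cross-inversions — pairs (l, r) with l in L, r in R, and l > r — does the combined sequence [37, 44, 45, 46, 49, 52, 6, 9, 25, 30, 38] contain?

For each element r of the right run, count left-run elements greater than r:
r = 6: 37, 44, 45, 46, 49, 52 → 6
r = 9: 37, 44, 45, 46, 49, 52 → 6
r = 25: 37, 44, 45, 46, 49, 52 → 6
r = 30: 37, 44, 45, 46, 49, 52 → 6
r = 38: 44, 45, 46, 49, 52 → 5
Cross-inversions: 6 + 6 + 6 + 6 + 5 = 29

Cross-inversions: 29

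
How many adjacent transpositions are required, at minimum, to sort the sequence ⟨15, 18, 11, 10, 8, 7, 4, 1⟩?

27

Each adjacent swap fixes exactly one inversion, so the minimum swap count equals the number of inversions.
Count inversions — for each element, later elements that are smaller:
15: 11, 10, 8, 7, 4, 1 → 6
18: 11, 10, 8, 7, 4, 1 → 6
11: 10, 8, 7, 4, 1 → 5
10: 8, 7, 4, 1 → 4
8: 7, 4, 1 → 3
7: 4, 1 → 2
4: 1 → 1
1: none → 0
Total inversions: 6 + 6 + 5 + 4 + 3 + 2 + 1 + 0 = 27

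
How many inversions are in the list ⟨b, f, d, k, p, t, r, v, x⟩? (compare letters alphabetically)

2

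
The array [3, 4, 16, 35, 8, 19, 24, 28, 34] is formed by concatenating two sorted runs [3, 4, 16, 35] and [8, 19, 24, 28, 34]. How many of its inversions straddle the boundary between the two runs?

There are 6 cross-inversions.

For each element r of the right run, count left-run elements greater than r:
r = 8: 16, 35 → 2
r = 19: 35 → 1
r = 24: 35 → 1
r = 28: 35 → 1
r = 34: 35 → 1
Cross-inversions: 2 + 1 + 1 + 1 + 1 = 6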